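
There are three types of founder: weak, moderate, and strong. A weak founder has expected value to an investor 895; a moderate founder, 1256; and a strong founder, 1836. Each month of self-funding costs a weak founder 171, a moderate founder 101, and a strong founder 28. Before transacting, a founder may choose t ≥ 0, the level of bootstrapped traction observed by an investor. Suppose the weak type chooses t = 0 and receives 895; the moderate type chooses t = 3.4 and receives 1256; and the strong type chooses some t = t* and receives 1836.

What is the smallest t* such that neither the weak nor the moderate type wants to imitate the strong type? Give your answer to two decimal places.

Weak type (on-path payoff 895) won't mimic when 895 ≥ 1836 − 171·t*, i.e. t* ≥ 5.50.
Moderate type (on-path payoff 1256 − 101×3.4 = 912.6) won't mimic when 912.6 ≥ 1836 − 101·t*, i.e. t* ≥ 9.14.
Both must hold, so t* = max(5.50, 9.14) = 9.14. The moderate type's constraint binds.

9.14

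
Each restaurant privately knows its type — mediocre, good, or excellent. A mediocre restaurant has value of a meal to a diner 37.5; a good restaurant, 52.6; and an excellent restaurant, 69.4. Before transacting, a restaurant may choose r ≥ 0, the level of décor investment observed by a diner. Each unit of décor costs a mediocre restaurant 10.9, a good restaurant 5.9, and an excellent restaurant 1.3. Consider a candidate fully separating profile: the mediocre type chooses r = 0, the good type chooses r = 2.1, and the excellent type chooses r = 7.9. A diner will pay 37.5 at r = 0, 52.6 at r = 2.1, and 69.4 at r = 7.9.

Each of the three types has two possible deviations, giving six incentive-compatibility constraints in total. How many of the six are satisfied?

Good (own payoff 52.6 − 5.9×2.1 = 40.21): to r=0 gives 37.5 → no gain ✓; to r=7.9 gives 69.4 − 5.9×7.9 = 22.79 → no gain ✓.
Excellent (own payoff 69.4 − 1.3×7.9 = 59.13): to r=0 gives 37.5 → no gain ✓; to r=2.1 gives 52.6 − 1.3×2.1 = 49.87 → no gain ✓.
Mediocre (own payoff 37.5): to r=2.1 gives 52.6 − 10.9×2.1 = 29.71 → no gain ✓; to r=7.9 gives 69.4 − 10.9×7.9 = -16.71 → no gain ✓.
6 of the 6 constraints hold; this profile is a separating equilibrium.

6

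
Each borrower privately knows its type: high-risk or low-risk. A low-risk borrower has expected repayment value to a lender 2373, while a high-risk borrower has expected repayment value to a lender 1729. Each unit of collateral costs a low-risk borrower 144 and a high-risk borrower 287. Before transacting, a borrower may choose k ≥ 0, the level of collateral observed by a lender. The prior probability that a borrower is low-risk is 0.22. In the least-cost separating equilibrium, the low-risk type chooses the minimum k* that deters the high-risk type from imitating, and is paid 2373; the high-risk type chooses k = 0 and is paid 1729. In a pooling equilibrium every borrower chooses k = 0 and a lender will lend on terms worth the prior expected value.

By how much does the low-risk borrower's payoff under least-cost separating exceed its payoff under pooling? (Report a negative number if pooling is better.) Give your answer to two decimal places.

179.20

Least-cost separating signal: k* solves 1729 = 2373 − 287·k*, so k* = (2373 − 1729)/287 ≈ 2.2439.
Low-risk type's separating payoff: 2373 − 144 × k* = 2373 − 144 × (2373 − 1729)/287 = 2373 − 92736/287 ≈ 2049.8780.
Pooling payoff: 0.22 × 2373 + 0.78 × 1729 = 1870.68.
Difference: 2049.8780 − 1870.68 = 179.198, i.e. 179.20 to two decimal places.
The low-risk type prefers to separate.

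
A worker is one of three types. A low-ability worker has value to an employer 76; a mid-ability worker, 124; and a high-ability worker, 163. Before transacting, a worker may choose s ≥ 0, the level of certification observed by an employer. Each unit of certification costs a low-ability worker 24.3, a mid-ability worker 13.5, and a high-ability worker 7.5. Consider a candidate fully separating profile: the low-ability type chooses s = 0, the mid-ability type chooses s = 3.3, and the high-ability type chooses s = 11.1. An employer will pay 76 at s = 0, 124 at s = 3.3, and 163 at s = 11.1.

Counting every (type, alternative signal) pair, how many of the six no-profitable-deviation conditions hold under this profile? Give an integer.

5

Low-ability (own payoff 76): to s=3.3 gives 124 − 24.3×3.3 = 43.81 → no gain ✓; to s=11.1 gives 163 − 24.3×11.1 = -106.73 → no gain ✓.
High-ability (own payoff 163 − 7.5×11.1 = 79.75): to s=0 gives 76 → no gain ✓; to s=3.3 gives 124 − 7.5×3.3 = 99.25 → profitable ✗.
Mid-ability (own payoff 124 − 13.5×3.3 = 79.45): to s=0 gives 76 → no gain ✓; to s=11.1 gives 163 − 13.5×11.1 = 13.15 → no gain ✓.
5 of the 6 constraints hold; not an equilibrium.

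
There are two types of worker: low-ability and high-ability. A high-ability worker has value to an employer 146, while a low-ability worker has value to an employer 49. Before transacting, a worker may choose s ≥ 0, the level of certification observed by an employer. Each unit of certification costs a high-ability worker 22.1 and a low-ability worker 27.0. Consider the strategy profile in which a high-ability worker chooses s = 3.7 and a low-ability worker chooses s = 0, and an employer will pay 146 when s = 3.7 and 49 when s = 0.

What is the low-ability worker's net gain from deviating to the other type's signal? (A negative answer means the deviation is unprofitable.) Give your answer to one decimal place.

-2.9

Playing s = 0 the low-ability worker receives 49.
Deviating to s = 3.7 brings payment 146 at cost 27.0 × 3.7 = 99.9, netting 46.1.
Gain from deviating: 46.1 − 49 = -2.9.
The gain is negative, so the low-ability type's incentive-compatibility constraint is satisfied.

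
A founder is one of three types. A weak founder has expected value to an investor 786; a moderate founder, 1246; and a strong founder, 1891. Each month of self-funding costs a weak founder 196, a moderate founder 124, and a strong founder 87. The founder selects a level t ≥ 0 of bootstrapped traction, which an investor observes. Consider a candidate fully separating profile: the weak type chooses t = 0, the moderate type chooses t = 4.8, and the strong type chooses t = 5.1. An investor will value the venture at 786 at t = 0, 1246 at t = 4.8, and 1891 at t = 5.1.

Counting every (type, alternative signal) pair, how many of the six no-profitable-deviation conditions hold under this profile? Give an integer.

3

Strong (own payoff 1891 − 87×5.1 = 1447.3): to t=0 gives 786 → no gain ✓; to t=4.8 gives 1246 − 87×4.8 = 828.4 → no gain ✓.
Moderate (own payoff 1246 − 124×4.8 = 650.8): to t=0 gives 786 → profitable ✗; to t=5.1 gives 1891 − 124×5.1 = 1258.6 → profitable ✗.
Weak (own payoff 786): to t=4.8 gives 1246 − 196×4.8 = 305.2 → no gain ✓; to t=5.1 gives 1891 − 196×5.1 = 891.4 → profitable ✗.
3 of the 6 constraints hold; not an equilibrium.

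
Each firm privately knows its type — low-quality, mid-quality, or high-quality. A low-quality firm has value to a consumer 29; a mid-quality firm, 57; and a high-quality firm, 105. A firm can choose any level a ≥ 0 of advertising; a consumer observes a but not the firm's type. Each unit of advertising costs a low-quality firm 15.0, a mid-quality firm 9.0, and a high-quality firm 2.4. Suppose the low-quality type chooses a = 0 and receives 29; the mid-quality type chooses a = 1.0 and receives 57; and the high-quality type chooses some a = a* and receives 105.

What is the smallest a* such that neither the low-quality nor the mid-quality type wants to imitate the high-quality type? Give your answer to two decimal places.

Low-quality type (on-path payoff 29) won't mimic when 29 ≥ 105 − 15.0·a*, i.e. a* ≥ 5.07.
Mid-quality type (on-path payoff 57 − 9.0×1.0 = 48) won't mimic when 48 ≥ 105 − 9.0·a*, i.e. a* ≥ 6.33.
Both must hold, so a* = max(5.07, 6.33) = 6.33. The mid-quality type's constraint binds.

6.33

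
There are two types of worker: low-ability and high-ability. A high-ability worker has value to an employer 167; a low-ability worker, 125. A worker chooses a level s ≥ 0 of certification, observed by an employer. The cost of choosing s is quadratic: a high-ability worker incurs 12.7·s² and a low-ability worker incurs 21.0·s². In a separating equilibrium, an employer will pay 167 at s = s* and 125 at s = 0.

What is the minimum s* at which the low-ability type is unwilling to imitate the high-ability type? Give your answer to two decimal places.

The low-ability type at s = 0 receives 125; imitating at s* yields 167 − 21.0·s*².
Indifference: 125 = 167 − 21.0·s*², so s*² = (167 − 125) / 21.0 = 2.
s* = √2 ≈ 1.41.

1.41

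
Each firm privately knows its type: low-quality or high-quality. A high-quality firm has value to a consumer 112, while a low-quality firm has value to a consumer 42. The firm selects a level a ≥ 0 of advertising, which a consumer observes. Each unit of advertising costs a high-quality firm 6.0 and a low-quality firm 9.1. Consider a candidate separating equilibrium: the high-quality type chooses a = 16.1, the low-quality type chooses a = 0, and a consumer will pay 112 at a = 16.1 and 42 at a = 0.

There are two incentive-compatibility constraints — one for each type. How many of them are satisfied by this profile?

1

High-quality type: signal → 112 − 6.0 × 16.1 = 15.4; deviate to 0 → 42. IC fails (15.4 < 42).
Low-quality type: stay at 0 → 42; mimic → 112 − 9.1 × 16.1 = -34.51. IC holds (42 ≥ -34.51).
1 of 2 constraints hold, so this profile is not an equilibrium.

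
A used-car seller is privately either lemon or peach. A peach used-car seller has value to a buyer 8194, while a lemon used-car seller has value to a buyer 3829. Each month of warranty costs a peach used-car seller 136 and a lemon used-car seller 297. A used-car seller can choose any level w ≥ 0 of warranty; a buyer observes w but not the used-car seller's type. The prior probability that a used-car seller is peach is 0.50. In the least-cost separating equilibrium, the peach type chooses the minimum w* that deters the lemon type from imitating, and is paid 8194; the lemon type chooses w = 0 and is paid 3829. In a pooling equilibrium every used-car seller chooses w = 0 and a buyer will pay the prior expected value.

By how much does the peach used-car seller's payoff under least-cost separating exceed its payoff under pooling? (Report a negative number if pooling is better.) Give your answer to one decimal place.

183.7

Least-cost separating signal: w* solves 3829 = 8194 − 297·w*, so w* = (8194 − 3829)/297 ≈ 14.6970.
Peach type's separating payoff: 8194 − 136 × w* = 8194 − 136 × (8194 − 3829)/297 = 8194 − 593640/297 ≈ 6195.212.
Pooling payoff: 0.50 × 8194 + 0.50 × 3829 = 6011.5.
Difference: 6195.212 − 6011.5 = 183.712, i.e. 183.7 to one decimal place.
The peach type prefers to separate.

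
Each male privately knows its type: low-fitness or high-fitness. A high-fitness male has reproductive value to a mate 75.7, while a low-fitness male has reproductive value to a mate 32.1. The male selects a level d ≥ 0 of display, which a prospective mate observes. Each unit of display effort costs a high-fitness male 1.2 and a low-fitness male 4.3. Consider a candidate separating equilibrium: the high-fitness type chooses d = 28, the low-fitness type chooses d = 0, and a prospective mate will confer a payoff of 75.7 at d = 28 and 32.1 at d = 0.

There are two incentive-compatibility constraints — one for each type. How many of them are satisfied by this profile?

High-fitness type: signal → 75.7 − 1.2 × 28 = 42.1; deviate to 0 → 32.1. IC holds (42.1 ≥ 32.1).
Low-fitness type: stay at 0 → 32.1; mimic → 75.7 − 4.3 × 28 = -44.7. IC holds (32.1 ≥ -44.7).
2 of 2 constraints hold, so this is a separating equilibrium.

2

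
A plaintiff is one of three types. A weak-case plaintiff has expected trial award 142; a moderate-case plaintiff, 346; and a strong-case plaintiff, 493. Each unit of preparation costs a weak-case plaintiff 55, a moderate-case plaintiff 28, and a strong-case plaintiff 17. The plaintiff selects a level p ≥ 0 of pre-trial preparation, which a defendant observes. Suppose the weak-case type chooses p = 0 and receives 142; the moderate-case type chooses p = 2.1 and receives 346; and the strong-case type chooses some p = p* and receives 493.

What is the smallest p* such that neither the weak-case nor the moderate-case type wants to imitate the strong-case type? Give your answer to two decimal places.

7.35

Moderate-case type (on-path payoff 346 − 28×2.1 = 287.2) won't mimic when 287.2 ≥ 493 − 28·p*, i.e. p* ≥ 7.35.
Weak-case type (on-path payoff 142) won't mimic when 142 ≥ 493 − 55·p*, i.e. p* ≥ 6.38.
Both must hold, so p* = max(6.38, 7.35) = 7.35. The moderate-case type's constraint binds.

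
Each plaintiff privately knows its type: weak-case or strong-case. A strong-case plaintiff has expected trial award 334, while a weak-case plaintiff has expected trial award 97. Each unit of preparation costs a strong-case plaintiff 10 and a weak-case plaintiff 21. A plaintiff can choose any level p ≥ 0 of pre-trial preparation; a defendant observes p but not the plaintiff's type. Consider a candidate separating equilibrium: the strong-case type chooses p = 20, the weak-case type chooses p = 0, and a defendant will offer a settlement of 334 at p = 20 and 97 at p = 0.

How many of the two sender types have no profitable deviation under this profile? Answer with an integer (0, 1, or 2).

2

Weak-case type: stay at 0 → 97; mimic → 334 − 21 × 20 = -86. IC holds (97 ≥ -86).
Strong-case type: signal → 334 − 10 × 20 = 134; deviate to 0 → 97. IC holds (134 ≥ 97).
2 of 2 constraints hold, so this is a separating equilibrium.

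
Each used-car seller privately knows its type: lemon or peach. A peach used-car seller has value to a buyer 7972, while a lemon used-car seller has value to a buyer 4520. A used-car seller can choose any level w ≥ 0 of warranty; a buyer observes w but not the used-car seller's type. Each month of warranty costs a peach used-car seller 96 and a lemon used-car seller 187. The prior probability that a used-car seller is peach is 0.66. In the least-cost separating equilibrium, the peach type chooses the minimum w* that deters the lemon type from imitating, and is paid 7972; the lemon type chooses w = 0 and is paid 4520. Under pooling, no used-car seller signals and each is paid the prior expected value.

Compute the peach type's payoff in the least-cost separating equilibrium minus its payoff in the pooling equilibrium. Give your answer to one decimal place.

Least-cost separating signal: w* solves 4520 = 7972 − 187·w*, so w* = (7972 − 4520)/187 ≈ 18.4599.
Peach type's separating payoff: 7972 − 96 × w* = 7972 − 96 × (7972 − 4520)/187 = 7972 − 331392/187 ≈ 6199.850.
Pooling payoff: 0.66 × 7972 + 0.34 × 4520 = 6798.32.
Difference: 6199.850 − 6798.32 = -598.47, i.e. -598.5 to one decimal place.
The peach type would prefer the pooling outcome.

-598.5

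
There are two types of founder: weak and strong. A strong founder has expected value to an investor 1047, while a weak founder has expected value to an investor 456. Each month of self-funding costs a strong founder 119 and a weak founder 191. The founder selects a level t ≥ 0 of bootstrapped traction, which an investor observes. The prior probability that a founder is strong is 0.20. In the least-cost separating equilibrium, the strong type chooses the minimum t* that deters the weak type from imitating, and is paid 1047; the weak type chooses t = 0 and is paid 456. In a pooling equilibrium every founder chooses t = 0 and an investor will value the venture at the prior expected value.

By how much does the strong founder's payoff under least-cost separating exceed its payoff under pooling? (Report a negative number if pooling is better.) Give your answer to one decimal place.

Least-cost separating signal: t* solves 456 = 1047 − 191·t*, so t* = (1047 − 456)/191 ≈ 3.0942.
Strong type's separating payoff: 1047 − 119 × t* = 1047 − 119 × (1047 − 456)/191 = 1047 − 70329/191 ≈ 678.785.
Pooling payoff: 0.20 × 1047 + 0.80 × 456 = 574.2.
Difference: 678.785 − 574.2 = 104.585, i.e. 104.6 to one decimal place.
The strong type prefers to separate.

104.6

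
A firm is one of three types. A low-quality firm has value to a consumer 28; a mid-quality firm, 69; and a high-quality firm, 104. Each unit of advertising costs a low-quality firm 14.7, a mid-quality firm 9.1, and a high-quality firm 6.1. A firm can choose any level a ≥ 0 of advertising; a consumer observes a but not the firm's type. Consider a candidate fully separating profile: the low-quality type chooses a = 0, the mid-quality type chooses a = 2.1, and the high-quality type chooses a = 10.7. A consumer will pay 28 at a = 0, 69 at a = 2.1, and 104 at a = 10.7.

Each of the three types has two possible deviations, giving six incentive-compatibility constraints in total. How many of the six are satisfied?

Low-quality (own payoff 28): to a=2.1 gives 69 − 14.7×2.1 = 38.13 → profitable ✗; to a=10.7 gives 104 − 14.7×10.7 = -53.29 → no gain ✓.
Mid-quality (own payoff 69 − 9.1×2.1 = 49.89): to a=0 gives 28 → no gain ✓; to a=10.7 gives 104 − 9.1×10.7 = 6.63 → no gain ✓.
High-quality (own payoff 104 − 6.1×10.7 = 38.73): to a=0 gives 28 → no gain ✓; to a=2.1 gives 69 − 6.1×2.1 = 56.19 → profitable ✗.
4 of the 6 constraints hold; not an equilibrium.

4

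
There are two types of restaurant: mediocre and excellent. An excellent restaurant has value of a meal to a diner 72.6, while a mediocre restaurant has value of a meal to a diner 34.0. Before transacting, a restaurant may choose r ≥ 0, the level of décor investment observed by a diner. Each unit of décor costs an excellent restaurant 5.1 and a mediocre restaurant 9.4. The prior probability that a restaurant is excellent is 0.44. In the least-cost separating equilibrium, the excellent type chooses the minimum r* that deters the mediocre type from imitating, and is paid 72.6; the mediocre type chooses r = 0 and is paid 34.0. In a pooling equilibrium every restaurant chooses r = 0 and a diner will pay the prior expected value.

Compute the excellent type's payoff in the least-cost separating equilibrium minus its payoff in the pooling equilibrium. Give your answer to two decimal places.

Least-cost separating signal: r* solves 34.0 = 72.6 − 9.4·r*, so r* = (72.6 − 34.0)/9.4 ≈ 4.1064.
Excellent type's separating payoff: 72.6 − 5.1 × r* = 72.6 − 5.1 × (72.6 − 34.0)/9.4 = 72.6 − 196.86/9.4 ≈ 51.6574.
Pooling payoff: 0.44 × 72.6 + 0.56 × 34.0 = 50.984.
Difference: 51.6574 − 50.984 = 0.6734, i.e. 0.67 to two decimal places.
The excellent type prefers to separate.

0.67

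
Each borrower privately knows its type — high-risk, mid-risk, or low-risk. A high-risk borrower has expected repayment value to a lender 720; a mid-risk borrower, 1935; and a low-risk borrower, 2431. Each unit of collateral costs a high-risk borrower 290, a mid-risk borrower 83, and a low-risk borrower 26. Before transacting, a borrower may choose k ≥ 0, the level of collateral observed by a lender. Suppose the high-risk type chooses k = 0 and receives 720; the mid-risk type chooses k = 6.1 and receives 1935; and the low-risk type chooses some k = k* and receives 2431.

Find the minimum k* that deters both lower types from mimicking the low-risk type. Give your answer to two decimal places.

High-risk type (on-path payoff 720) won't mimic when 720 ≥ 2431 − 290·k*, i.e. k* ≥ 5.90.
Mid-risk type (on-path payoff 1935 − 83×6.1 = 1428.7) won't mimic when 1428.7 ≥ 2431 − 83·k*, i.e. k* ≥ 12.08.
Both must hold, so k* = max(5.90, 12.08) = 12.08. The mid-risk type's constraint binds.

12.08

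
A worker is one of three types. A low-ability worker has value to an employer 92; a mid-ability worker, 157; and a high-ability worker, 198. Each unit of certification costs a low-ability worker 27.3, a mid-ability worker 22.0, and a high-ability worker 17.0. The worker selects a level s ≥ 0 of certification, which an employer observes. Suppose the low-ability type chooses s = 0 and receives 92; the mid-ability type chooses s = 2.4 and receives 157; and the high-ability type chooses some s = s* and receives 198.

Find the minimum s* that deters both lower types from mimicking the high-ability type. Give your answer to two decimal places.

4.26

Mid-ability type (on-path payoff 157 − 22.0×2.4 = 104.2) won't mimic when 104.2 ≥ 198 − 22.0·s*, i.e. s* ≥ 4.26.
Low-ability type (on-path payoff 92) won't mimic when 92 ≥ 198 − 27.3·s*, i.e. s* ≥ 3.88.
Both must hold, so s* = max(3.88, 4.26) = 4.26. The mid-ability type's constraint binds.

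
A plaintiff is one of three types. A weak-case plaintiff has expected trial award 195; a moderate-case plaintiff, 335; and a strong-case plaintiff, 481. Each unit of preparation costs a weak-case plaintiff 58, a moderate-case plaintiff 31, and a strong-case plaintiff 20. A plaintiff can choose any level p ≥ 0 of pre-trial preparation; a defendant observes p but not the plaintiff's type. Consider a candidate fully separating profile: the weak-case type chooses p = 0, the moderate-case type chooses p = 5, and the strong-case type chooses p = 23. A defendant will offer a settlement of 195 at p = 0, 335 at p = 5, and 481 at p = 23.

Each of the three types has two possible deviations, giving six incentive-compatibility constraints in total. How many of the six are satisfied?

3

Strong-case (own payoff 481 − 20×23 = 21): to p=0 gives 195 → profitable ✗; to p=5 gives 335 − 20×5 = 235 → profitable ✗.
Weak-case (own payoff 195): to p=5 gives 335 − 58×5 = 45 → no gain ✓; to p=23 gives 481 − 58×23 = -853 → no gain ✓.
Moderate-case (own payoff 335 − 31×5 = 180): to p=0 gives 195 → profitable ✗; to p=23 gives 481 − 31×23 = -232 → no gain ✓.
3 of the 6 constraints hold; not an equilibrium.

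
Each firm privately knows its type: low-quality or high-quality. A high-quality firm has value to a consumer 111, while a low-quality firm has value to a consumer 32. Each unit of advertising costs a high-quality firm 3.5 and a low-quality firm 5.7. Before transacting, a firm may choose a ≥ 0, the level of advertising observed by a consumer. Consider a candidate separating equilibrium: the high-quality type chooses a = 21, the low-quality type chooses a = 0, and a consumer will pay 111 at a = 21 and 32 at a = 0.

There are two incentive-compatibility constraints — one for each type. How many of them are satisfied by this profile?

2

High-quality type: signal → 111 − 3.5 × 21 = 37.5; deviate to 0 → 32. IC holds (37.5 ≥ 32).
Low-quality type: stay at 0 → 32; mimic → 111 − 5.7 × 21 = -8.7. IC holds (32 ≥ -8.7).
2 of 2 constraints hold, so this is a separating equilibrium.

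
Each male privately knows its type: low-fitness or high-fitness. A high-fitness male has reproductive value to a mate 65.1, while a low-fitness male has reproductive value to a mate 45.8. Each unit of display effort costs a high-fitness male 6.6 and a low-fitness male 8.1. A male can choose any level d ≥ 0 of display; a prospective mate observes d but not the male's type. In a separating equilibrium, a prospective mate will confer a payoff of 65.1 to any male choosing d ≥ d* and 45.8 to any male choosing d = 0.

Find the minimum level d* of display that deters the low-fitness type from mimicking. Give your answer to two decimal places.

2.38

A low-fitness male choosing d = 0 receives 45.8.
Imitating at d* instead would pay 65.1 at cost 8.1·d*, netting 65.1 − 8.1·d*.
Indifference: 45.8 = 65.1 − 8.1·d*, so d* = (65.1 − 45.8) / 8.1 ≈ 2.38.
At d* the low-fitness type's incentive constraint just binds; the high-fitness type strictly prefers d* since its per-unit cost is lower.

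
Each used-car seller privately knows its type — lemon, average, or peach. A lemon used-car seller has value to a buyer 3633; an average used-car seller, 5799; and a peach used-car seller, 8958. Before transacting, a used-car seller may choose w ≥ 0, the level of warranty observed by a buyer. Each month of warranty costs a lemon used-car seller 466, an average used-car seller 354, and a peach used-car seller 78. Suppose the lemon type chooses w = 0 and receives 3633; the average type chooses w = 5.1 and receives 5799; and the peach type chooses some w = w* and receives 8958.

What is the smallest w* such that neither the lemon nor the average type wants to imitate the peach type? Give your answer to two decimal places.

Lemon type (on-path payoff 3633) won't mimic when 3633 ≥ 8958 − 466·w*, i.e. w* ≥ 11.43.
Average type (on-path payoff 5799 − 354×5.1 = 3993.6) won't mimic when 3993.6 ≥ 8958 − 354·w*, i.e. w* ≥ 14.02.
Both must hold, so w* = max(11.43, 14.02) = 14.02. The average type's constraint binds.

14.02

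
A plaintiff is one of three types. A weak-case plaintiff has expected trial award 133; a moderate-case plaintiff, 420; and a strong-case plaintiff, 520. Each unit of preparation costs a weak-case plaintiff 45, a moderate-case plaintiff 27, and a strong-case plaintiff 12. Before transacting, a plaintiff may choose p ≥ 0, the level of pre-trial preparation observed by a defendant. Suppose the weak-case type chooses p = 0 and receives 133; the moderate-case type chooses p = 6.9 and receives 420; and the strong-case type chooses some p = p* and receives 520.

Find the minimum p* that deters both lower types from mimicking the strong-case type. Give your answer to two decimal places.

10.60

Moderate-case type (on-path payoff 420 − 27×6.9 = 233.7) won't mimic when 233.7 ≥ 520 − 27·p*, i.e. p* ≥ 10.60.
Weak-case type (on-path payoff 133) won't mimic when 133 ≥ 520 − 45·p*, i.e. p* ≥ 8.60.
Both must hold, so p* = max(8.60, 10.60) = 10.60. The moderate-case type's constraint binds.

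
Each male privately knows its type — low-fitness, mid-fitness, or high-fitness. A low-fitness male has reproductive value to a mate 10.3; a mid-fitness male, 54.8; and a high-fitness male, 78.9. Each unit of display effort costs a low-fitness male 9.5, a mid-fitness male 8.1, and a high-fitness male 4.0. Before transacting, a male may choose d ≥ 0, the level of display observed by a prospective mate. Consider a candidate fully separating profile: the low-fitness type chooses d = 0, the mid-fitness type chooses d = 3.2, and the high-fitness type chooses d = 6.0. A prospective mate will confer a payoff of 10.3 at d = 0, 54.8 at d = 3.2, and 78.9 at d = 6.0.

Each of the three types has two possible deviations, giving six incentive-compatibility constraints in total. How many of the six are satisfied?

3

Low-fitness (own payoff 10.3): to d=3.2 gives 54.8 − 9.5×3.2 = 24.4 → profitable ✗; to d=6.0 gives 78.9 − 9.5×6.0 = 21.9 → profitable ✗.
Mid-fitness (own payoff 54.8 − 8.1×3.2 = 28.88): to d=0 gives 10.3 → no gain ✓; to d=6.0 gives 78.9 − 8.1×6.0 = 30.3 → profitable ✗.
High-fitness (own payoff 78.9 − 4.0×6.0 = 54.9): to d=0 gives 10.3 → no gain ✓; to d=3.2 gives 54.8 − 4.0×3.2 = 42 → no gain ✓.
3 of the 6 constraints hold; not an equilibrium.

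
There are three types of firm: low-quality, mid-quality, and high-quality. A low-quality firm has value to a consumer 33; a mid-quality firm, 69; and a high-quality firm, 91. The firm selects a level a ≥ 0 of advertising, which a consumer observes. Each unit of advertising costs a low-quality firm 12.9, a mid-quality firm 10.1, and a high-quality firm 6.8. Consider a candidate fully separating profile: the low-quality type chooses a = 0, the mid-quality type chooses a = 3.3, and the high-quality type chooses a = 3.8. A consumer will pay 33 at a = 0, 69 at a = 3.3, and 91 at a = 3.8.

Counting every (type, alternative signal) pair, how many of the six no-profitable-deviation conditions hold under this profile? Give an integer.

High-quality (own payoff 91 − 6.8×3.8 = 65.16): to a=0 gives 33 → no gain ✓; to a=3.3 gives 69 − 6.8×3.3 = 46.56 → no gain ✓.
Mid-quality (own payoff 69 − 10.1×3.3 = 35.67): to a=0 gives 33 → no gain ✓; to a=3.8 gives 91 − 10.1×3.8 = 52.62 → profitable ✗.
Low-quality (own payoff 33): to a=3.3 gives 69 − 12.9×3.3 = 26.43 → no gain ✓; to a=3.8 gives 91 − 12.9×3.8 = 41.98 → profitable ✗.
4 of the 6 constraints hold; not an equilibrium.

4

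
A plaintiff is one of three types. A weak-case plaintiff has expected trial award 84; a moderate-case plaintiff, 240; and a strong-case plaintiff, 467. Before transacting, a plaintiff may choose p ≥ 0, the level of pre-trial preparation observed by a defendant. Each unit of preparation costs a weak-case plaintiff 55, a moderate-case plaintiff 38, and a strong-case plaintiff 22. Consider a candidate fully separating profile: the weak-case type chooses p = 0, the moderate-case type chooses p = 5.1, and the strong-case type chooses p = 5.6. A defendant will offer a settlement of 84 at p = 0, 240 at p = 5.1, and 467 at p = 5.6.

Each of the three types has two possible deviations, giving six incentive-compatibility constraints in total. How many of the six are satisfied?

Weak-case (own payoff 84): to p=5.1 gives 240 − 55×5.1 = -40.5 → no gain ✓; to p=5.6 gives 467 − 55×5.6 = 159 → profitable ✗.
Strong-case (own payoff 467 − 22×5.6 = 343.8): to p=0 gives 84 → no gain ✓; to p=5.1 gives 240 − 22×5.1 = 127.8 → no gain ✓.
Moderate-case (own payoff 240 − 38×5.1 = 46.2): to p=0 gives 84 → profitable ✗; to p=5.6 gives 467 − 38×5.6 = 254.2 → profitable ✗.
3 of the 6 constraints hold; not an equilibrium.

3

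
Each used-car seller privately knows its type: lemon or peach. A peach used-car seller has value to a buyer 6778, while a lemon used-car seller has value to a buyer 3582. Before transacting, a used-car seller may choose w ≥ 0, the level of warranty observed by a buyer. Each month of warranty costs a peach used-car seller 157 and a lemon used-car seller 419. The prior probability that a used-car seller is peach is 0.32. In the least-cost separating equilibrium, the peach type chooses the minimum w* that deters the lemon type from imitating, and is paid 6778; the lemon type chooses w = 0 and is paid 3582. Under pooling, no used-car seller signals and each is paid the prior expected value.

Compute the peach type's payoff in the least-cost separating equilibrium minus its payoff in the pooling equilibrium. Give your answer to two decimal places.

Least-cost separating signal: w* solves 3582 = 6778 − 419·w*, so w* = (6778 − 3582)/419 ≈ 7.6277.
Peach type's separating payoff: 6778 − 157 × w* = 6778 − 157 × (6778 − 3582)/419 = 6778 − 501772/419 ≈ 5580.4535.
Pooling payoff: 0.32 × 6778 + 0.68 × 3582 = 4604.72.
Difference: 5580.4535 − 4604.72 = 975.7335, i.e. 975.73 to two decimal places.
The peach type prefers to separate.

975.73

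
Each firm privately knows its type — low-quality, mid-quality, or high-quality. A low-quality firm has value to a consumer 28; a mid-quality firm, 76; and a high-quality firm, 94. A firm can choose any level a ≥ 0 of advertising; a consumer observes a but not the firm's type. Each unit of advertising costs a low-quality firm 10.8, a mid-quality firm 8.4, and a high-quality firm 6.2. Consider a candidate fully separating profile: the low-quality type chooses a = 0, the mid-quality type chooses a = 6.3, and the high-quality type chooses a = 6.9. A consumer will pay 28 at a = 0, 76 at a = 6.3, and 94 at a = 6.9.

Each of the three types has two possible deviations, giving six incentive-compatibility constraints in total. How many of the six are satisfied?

Low-quality (own payoff 28): to a=6.3 gives 76 − 10.8×6.3 = 7.96 → no gain ✓; to a=6.9 gives 94 − 10.8×6.9 = 19.48 → no gain ✓.
Mid-quality (own payoff 76 − 8.4×6.3 = 23.08): to a=0 gives 28 → profitable ✗; to a=6.9 gives 94 − 8.4×6.9 = 36.04 → profitable ✗.
High-quality (own payoff 94 − 6.2×6.9 = 51.22): to a=0 gives 28 → no gain ✓; to a=6.3 gives 76 − 6.2×6.3 = 36.94 → no gain ✓.
4 of the 6 constraints hold; not an equilibrium.

4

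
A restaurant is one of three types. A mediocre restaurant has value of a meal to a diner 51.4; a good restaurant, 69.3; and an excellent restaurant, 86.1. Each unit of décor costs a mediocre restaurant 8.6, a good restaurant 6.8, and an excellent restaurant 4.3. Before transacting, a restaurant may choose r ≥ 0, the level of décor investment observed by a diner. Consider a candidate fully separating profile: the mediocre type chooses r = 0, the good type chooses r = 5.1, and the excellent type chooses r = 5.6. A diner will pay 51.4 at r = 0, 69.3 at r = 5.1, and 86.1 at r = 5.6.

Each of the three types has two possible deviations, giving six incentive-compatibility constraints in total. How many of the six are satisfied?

Excellent (own payoff 86.1 − 4.3×5.6 = 62.02): to r=0 gives 51.4 → no gain ✓; to r=5.1 gives 69.3 − 4.3×5.1 = 47.37 → no gain ✓.
Mediocre (own payoff 51.4): to r=5.1 gives 69.3 − 8.6×5.1 = 25.44 → no gain ✓; to r=5.6 gives 86.1 − 8.6×5.6 = 37.94 → no gain ✓.
Good (own payoff 69.3 − 6.8×5.1 = 34.62): to r=0 gives 51.4 → profitable ✗; to r=5.6 gives 86.1 − 6.8×5.6 = 48.02 → profitable ✗.
4 of the 6 constraints hold; not an equilibrium.

4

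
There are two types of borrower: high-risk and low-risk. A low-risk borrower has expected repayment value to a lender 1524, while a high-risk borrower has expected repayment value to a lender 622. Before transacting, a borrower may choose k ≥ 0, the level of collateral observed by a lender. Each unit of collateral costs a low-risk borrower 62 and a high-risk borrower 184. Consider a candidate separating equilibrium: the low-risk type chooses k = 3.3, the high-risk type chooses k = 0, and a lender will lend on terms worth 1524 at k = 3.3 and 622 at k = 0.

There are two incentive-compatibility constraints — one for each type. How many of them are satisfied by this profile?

1

Low-risk type: signal → 1524 − 62 × 3.3 = 1319.4; deviate to 0 → 622. IC holds (1319.4 ≥ 622).
High-risk type: stay at 0 → 622; mimic → 1524 − 184 × 3.3 = 916.8. IC fails (622 < 916.8).
1 of 2 constraints hold, so this profile is not an equilibrium.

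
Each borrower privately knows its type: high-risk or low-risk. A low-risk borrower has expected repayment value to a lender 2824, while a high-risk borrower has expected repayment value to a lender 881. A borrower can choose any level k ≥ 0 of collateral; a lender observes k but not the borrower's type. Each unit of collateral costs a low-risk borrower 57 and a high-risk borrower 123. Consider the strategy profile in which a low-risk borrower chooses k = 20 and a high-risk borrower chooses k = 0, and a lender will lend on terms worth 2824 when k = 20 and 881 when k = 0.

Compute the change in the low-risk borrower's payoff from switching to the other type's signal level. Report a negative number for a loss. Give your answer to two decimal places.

Playing k = 20 the low-risk borrower receives 2824 − 57 × 20 = 1684.
Deviating to k = 0 yields 881 instead.
Gain from deviating: 881 − 1684 = -803.00.
The gain is negative, so the low-risk type's incentive-compatibility constraint is satisfied.

-803.00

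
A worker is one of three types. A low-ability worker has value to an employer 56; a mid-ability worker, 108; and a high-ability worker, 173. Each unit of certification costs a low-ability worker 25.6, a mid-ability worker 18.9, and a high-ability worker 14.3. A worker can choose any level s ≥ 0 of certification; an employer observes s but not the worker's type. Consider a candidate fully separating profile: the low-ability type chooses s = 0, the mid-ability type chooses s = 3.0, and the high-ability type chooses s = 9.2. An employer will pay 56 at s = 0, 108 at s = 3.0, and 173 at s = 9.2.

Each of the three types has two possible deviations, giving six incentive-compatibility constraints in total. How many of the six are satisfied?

3

Mid-ability (own payoff 108 − 18.9×3.0 = 51.3): to s=0 gives 56 → profitable ✗; to s=9.2 gives 173 − 18.9×9.2 = -0.88 → no gain ✓.
High-ability (own payoff 173 − 14.3×9.2 = 41.44): to s=0 gives 56 → profitable ✗; to s=3.0 gives 108 − 14.3×3.0 = 65.1 → profitable ✗.
Low-ability (own payoff 56): to s=3.0 gives 108 − 25.6×3.0 = 31.2 → no gain ✓; to s=9.2 gives 173 − 25.6×9.2 = -62.52 → no gain ✓.
3 of the 6 constraints hold; not an equilibrium.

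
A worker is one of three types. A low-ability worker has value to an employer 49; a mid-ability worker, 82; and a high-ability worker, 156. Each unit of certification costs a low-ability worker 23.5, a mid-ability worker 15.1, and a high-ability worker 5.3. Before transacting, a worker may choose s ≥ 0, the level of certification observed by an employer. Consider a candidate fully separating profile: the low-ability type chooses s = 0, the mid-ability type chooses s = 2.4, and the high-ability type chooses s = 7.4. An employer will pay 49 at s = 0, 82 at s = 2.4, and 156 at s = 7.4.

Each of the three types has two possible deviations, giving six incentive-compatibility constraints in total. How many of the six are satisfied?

High-ability (own payoff 156 − 5.3×7.4 = 116.78): to s=0 gives 49 → no gain ✓; to s=2.4 gives 82 − 5.3×2.4 = 69.28 → no gain ✓.
Low-ability (own payoff 49): to s=2.4 gives 82 − 23.5×2.4 = 25.6 → no gain ✓; to s=7.4 gives 156 − 23.5×7.4 = -17.9 → no gain ✓.
Mid-ability (own payoff 82 − 15.1×2.4 = 45.76): to s=0 gives 49 → profitable ✗; to s=7.4 gives 156 − 15.1×7.4 = 44.26 → no gain ✓.
5 of the 6 constraints hold; not an equilibrium.

5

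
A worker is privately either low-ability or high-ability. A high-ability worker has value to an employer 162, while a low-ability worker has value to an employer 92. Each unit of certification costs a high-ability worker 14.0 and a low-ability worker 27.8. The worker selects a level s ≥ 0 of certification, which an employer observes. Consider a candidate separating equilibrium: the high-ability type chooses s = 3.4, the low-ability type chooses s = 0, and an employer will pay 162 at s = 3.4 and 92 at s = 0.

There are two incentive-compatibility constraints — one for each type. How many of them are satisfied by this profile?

Low-ability type: stay at 0 → 92; mimic → 162 − 27.8 × 3.4 = 67.48. IC holds (92 ≥ 67.48).
High-ability type: signal → 162 − 14.0 × 3.4 = 114.4; deviate to 0 → 92. IC holds (114.4 ≥ 92).
2 of 2 constraints hold, so this is a separating equilibrium.

2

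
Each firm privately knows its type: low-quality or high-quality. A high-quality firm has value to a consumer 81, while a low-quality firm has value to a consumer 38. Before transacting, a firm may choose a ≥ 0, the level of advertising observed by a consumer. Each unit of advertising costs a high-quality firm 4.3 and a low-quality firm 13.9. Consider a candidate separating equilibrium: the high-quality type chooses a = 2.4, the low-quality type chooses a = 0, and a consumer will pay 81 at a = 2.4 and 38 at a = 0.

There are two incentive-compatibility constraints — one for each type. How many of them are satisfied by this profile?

1

High-quality type: signal → 81 − 4.3 × 2.4 = 70.68; deviate to 0 → 38. IC holds (70.68 ≥ 38).
Low-quality type: stay at 0 → 38; mimic → 81 − 13.9 × 2.4 = 47.64. IC fails (38 < 47.64).
1 of 2 constraints hold, so this profile is not an equilibrium.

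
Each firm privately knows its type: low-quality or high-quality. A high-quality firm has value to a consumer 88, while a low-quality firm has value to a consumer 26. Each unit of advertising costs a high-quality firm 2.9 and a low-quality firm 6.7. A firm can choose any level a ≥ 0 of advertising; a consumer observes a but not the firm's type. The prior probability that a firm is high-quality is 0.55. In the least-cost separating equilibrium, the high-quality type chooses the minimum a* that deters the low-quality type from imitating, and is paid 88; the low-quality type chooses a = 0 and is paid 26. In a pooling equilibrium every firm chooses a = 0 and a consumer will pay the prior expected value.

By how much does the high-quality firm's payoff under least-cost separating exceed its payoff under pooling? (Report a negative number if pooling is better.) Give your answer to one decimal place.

1.1

Least-cost separating signal: a* solves 26 = 88 − 6.7·a*, so a* = (88 − 26)/6.7 ≈ 9.2537.
High-quality type's separating payoff: 88 − 2.9 × a* = 88 − 2.9 × (88 − 26)/6.7 = 88 − 179.8/6.7 ≈ 61.164.
Pooling payoff: 0.55 × 88 + 0.45 × 26 = 60.1.
Difference: 61.164 − 60.1 = 1.064, i.e. 1.1 to one decimal place.
The high-quality type prefers to separate.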